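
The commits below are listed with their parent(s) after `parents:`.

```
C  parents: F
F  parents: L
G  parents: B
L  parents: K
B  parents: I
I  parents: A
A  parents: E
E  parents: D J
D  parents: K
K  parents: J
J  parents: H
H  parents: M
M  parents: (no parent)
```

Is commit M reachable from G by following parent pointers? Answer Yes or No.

Ancestors of G (commits reachable by following parents): {A, B, D, E, G, H, I, J, K, M}.
M is in that set, so it is an ancestor of G.

Yes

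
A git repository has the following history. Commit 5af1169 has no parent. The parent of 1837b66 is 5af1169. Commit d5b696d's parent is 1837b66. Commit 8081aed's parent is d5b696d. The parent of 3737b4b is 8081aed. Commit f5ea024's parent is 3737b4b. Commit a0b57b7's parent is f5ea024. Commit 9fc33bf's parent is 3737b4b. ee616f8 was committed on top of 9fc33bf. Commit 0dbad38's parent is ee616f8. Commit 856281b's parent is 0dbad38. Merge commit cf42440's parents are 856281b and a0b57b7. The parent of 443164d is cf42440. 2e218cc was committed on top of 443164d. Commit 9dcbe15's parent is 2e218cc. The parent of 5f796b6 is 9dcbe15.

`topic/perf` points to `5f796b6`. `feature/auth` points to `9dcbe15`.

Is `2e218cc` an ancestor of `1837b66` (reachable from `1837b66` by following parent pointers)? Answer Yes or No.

Ancestors of 1837b66: {1837b66, 5af1169}.
2e218cc is not in that set, so it is not an ancestor of 1837b66.

No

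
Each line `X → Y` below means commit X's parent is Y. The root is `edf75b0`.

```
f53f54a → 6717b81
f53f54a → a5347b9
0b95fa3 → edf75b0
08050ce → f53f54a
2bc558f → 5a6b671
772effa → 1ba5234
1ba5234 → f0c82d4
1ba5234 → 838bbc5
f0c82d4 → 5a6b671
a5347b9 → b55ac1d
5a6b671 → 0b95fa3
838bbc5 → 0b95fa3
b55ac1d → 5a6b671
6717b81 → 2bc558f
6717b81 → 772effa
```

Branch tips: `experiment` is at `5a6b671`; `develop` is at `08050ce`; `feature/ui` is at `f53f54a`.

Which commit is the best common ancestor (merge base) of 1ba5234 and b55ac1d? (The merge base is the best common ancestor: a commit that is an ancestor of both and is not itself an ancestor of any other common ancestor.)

Ancestors of 1ba5234: {0b95fa3, 1ba5234, 5a6b671, 838bbc5, edf75b0, f0c82d4}.
Ancestors of b55ac1d: {0b95fa3, 5a6b671, b55ac1d, edf75b0}.
Common ancestors: {0b95fa3, 5a6b671, edf75b0}.
Among these, 5a6b671 is not an ancestor of any other common ancestor — it is the merge base.

5a6b671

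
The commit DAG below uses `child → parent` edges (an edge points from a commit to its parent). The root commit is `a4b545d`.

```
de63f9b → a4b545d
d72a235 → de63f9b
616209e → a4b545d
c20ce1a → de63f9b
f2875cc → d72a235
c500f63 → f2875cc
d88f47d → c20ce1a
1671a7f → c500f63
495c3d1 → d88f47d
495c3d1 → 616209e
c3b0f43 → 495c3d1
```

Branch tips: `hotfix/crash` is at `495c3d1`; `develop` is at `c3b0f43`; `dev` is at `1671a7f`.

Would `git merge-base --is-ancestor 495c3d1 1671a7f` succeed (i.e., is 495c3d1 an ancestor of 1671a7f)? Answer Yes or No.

No

Ancestors of 1671a7f: {1671a7f, a4b545d, c500f63, d72a235, de63f9b, f2875cc}.
495c3d1 is not in that set, so it is not an ancestor of 1671a7f.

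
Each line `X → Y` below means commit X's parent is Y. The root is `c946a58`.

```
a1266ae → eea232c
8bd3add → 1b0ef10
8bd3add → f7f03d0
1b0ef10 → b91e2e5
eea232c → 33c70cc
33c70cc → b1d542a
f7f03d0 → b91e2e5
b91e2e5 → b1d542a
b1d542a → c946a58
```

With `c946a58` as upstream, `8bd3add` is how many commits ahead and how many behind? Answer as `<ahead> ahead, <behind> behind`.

Reachable from 8bd3add: {1b0ef10, 8bd3add, b1d542a, b91e2e5, c946a58, f7f03d0}.
Reachable from c946a58: {c946a58}.
Only in 8bd3add's history (ahead): {1b0ef10, 8bd3add, b1d542a, b91e2e5, f7f03d0} — 5.
Only in c946a58's history (behind): {} — 0.

5 ahead, 0 behind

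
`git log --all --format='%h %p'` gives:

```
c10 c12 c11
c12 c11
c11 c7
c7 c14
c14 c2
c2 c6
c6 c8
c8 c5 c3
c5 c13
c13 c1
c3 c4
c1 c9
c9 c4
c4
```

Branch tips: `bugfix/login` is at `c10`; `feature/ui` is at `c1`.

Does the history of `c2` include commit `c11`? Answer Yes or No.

Ancestors of c2: {c1, c13, c2, c3, c4, c5, c6, c8, c9}.
c11 is not in that set, so it is not an ancestor of c2.

No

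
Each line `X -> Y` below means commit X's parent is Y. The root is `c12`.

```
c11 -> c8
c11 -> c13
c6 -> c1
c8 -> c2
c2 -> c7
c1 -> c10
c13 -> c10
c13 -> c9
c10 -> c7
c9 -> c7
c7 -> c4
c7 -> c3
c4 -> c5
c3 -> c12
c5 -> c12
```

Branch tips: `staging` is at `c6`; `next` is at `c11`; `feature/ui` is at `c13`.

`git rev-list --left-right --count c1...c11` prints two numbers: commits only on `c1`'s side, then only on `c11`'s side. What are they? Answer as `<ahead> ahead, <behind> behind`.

1 ahead, 5 behind

Reachable from c1: {c1, c10, c12, c3, c4, c5, c7}.
Reachable from c11: {c10, c11, c12, c13, c2, c3, c4, c5, c7, c8, c9}.
Only in c1's history (ahead): {c1} — 1.
Only in c11's history (behind): {c11, c13, c2, c8, c9} — 5.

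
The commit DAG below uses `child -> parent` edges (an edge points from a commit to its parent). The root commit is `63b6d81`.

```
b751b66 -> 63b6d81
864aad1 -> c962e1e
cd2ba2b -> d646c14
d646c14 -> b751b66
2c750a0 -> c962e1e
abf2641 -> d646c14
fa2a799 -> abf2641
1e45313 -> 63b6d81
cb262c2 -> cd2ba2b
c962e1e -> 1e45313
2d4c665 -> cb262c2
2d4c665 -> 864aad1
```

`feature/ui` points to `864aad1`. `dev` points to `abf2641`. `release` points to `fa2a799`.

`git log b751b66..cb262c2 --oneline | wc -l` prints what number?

Reachable from cb262c2: {63b6d81, b751b66, cb262c2, cd2ba2b, d646c14}.
Reachable from b751b66: {63b6d81, b751b66}.
In cb262c2's history but not b751b66's: {cb262c2, cd2ba2b, d646c14} — 3 commits.

3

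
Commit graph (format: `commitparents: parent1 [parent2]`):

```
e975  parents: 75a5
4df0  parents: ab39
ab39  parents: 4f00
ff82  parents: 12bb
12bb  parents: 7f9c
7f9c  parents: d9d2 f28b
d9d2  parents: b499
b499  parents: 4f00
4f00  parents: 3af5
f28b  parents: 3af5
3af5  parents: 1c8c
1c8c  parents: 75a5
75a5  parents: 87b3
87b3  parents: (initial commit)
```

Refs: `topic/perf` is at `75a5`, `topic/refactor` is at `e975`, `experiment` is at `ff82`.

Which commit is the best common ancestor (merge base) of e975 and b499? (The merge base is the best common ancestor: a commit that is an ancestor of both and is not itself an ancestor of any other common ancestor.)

Ancestors of e975: {75a5, 87b3, e975}.
Ancestors of b499: {1c8c, 3af5, 4f00, 75a5, 87b3, b499}.
Common ancestors: {75a5, 87b3}.
Among these, 75a5 is not an ancestor of any other common ancestor — it is the merge base.

75a5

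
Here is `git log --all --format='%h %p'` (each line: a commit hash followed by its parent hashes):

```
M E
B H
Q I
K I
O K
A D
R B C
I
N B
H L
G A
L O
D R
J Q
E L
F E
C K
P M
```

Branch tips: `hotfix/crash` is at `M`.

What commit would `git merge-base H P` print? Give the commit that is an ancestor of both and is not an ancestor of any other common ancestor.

Ancestors of H: {H, I, K, L, O}.
Ancestors of P: {E, I, K, L, M, O, P}.
Common ancestors: {I, K, L, O}.
Among these, L is not an ancestor of any other common ancestor — it is the merge base.

L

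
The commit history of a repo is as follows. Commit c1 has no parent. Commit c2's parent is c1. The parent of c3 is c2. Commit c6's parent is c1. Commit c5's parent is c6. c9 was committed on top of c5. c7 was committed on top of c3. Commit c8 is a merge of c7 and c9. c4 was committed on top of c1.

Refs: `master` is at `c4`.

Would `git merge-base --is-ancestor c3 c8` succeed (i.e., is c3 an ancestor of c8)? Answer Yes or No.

Ancestors of c8 (commits reachable by following parents): {c1, c2, c3, c5, c6, c7, c8, c9}.
c3 is in that set, so it is an ancestor of c8.

Yes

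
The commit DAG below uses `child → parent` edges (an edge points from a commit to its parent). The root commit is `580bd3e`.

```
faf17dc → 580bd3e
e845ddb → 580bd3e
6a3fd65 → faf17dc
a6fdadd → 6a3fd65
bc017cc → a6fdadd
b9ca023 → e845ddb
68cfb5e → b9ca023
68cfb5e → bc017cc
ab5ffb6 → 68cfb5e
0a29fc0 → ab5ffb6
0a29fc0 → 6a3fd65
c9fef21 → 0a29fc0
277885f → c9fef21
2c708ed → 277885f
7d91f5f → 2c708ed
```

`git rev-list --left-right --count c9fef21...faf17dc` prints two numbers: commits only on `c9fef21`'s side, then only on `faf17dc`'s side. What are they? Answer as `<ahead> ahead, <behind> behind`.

9 ahead, 0 behind

Reachable from c9fef21: {0a29fc0, 580bd3e, 68cfb5e, 6a3fd65, a6fdadd, ab5ffb6, b9ca023, bc017cc, c9fef21, e845ddb, faf17dc}.
Reachable from faf17dc: {580bd3e, faf17dc}.
Only in c9fef21's history (ahead): {0a29fc0, 68cfb5e, 6a3fd65, a6fdadd, ab5ffb6, b9ca023, bc017cc, c9fef21, e845ddb} — 9.
Only in faf17dc's history (behind): {} — 0.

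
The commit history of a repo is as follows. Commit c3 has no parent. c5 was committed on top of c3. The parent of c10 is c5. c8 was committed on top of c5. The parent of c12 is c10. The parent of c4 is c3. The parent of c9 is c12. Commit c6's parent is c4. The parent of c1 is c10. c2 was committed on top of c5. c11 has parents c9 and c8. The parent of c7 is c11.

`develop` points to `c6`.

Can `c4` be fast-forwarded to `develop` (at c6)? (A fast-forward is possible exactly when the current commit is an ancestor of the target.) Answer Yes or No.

A fast-forward from c4 to c6 is possible iff c4 is an ancestor of c6.
Ancestors of c6: {c3, c4, c6}.
c4 is among them, so fast-forward is possible.

Yes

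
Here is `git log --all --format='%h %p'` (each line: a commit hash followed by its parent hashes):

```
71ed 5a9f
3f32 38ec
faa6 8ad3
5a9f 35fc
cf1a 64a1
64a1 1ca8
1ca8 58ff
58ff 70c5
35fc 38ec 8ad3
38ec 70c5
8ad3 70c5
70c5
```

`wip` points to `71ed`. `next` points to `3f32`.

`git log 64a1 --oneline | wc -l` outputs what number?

Walking parent pointers from 64a1: reachable set = {1ca8, 58ff, 64a1, 70c5}.
That is 4 commits.

4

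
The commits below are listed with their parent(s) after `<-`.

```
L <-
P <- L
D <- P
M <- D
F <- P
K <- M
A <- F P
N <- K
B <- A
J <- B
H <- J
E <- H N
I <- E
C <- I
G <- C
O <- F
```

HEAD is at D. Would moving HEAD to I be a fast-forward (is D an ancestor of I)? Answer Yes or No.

A fast-forward from D to I is possible iff D is an ancestor of I.
Ancestors of I: {A, B, D, E, F, H, I, J, K, L, M, N, P}.
D is among them, so fast-forward is possible.

Yes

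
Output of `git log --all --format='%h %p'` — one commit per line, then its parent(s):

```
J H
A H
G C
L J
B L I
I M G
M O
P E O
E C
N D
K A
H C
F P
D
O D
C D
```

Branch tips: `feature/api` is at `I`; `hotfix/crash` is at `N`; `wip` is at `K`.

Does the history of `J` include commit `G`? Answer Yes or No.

Ancestors of J: {C, D, H, J}.
G is not in that set, so it is not an ancestor of J.

No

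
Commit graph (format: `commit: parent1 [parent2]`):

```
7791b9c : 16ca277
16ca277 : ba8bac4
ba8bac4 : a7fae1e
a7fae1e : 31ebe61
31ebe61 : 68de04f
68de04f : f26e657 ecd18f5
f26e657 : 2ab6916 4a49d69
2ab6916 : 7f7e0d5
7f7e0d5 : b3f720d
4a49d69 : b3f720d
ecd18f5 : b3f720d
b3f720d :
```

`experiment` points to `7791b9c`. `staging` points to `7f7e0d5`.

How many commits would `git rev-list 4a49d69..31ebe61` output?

Reachable from 31ebe61: {2ab6916, 31ebe61, 4a49d69, 68de04f, 7f7e0d5, b3f720d, ecd18f5, f26e657}.
Reachable from 4a49d69: {4a49d69, b3f720d}.
In 31ebe61's history but not 4a49d69's: {2ab6916, 31ebe61, 68de04f, 7f7e0d5, ecd18f5, f26e657} — 6 commits.

6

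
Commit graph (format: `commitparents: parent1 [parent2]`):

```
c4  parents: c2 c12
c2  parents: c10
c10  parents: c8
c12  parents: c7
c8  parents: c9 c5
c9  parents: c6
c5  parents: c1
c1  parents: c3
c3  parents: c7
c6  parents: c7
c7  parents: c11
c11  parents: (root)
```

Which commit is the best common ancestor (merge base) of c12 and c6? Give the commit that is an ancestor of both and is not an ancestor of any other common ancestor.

Ancestors of c12: {c11, c12, c7}.
Ancestors of c6: {c11, c6, c7}.
Common ancestors: {c11, c7}.
Among these, c7 is not an ancestor of any other common ancestor — it is the merge base.

c7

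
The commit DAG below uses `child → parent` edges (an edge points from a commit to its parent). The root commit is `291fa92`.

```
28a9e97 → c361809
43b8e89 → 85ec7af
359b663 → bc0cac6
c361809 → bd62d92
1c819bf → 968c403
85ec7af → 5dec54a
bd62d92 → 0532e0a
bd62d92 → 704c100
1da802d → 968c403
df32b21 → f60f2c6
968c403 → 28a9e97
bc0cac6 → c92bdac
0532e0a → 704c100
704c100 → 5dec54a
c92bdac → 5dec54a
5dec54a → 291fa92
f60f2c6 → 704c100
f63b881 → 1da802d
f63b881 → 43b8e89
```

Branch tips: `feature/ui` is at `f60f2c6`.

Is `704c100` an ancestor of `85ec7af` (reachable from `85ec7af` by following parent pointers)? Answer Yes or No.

No

Ancestors of 85ec7af: {291fa92, 5dec54a, 85ec7af}.
704c100 is not in that set, so it is not an ancestor of 85ec7af.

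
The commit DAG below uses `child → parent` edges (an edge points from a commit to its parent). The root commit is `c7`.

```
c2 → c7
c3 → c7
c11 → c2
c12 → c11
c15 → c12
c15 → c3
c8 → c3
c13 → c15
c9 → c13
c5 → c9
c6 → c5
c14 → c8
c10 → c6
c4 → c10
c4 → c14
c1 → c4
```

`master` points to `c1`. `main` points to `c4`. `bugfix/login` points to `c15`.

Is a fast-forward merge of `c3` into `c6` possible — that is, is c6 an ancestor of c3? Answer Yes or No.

A fast-forward from c6 to c3 is possible iff c6 is an ancestor of c3.
Ancestors of c3: {c3, c7}.
c6 is not among them, so fast-forward is not possible.

No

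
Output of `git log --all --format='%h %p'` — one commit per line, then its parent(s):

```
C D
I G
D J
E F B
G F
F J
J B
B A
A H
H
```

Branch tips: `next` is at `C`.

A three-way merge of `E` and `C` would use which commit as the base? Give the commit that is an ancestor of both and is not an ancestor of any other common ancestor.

J

Ancestors of E: {A, B, E, F, H, J}.
Ancestors of C: {A, B, C, D, H, J}.
Common ancestors: {A, B, H, J}.
Among these, J is not an ancestor of any other common ancestor — it is the merge base.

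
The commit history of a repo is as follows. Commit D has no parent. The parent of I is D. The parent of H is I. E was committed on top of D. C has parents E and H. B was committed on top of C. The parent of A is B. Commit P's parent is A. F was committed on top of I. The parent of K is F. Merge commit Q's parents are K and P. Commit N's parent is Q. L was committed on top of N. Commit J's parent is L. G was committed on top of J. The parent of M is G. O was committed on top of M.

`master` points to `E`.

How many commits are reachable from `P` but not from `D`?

Reachable from P: {A, B, C, D, E, H, I, P}.
Reachable from D: {D}.
In P's history but not D's: {A, B, C, E, H, I, P} — 7 commits.

7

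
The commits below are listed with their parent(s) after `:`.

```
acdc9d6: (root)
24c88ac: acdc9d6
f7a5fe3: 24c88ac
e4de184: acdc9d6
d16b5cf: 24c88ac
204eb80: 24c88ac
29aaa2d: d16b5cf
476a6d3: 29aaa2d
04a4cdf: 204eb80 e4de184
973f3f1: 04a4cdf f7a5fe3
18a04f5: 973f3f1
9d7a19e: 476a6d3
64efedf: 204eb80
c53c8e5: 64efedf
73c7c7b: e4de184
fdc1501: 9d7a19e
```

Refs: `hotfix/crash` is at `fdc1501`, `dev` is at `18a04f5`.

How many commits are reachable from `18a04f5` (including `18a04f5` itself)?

8

Walking parent pointers from 18a04f5: reachable set = {04a4cdf, 18a04f5, 204eb80, 24c88ac, 973f3f1, acdc9d6, e4de184, f7a5fe3}.
That is 8 commits.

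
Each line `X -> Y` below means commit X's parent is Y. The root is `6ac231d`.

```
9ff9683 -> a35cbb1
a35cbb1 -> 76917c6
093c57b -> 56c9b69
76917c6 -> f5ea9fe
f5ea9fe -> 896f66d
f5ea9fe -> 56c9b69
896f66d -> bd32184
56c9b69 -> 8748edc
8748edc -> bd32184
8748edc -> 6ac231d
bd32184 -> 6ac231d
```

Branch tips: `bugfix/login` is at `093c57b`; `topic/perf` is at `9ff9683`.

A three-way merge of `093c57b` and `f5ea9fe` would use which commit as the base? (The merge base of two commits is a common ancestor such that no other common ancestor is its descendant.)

56c9b69

Ancestors of 093c57b: {093c57b, 56c9b69, 6ac231d, 8748edc, bd32184}.
Ancestors of f5ea9fe: {56c9b69, 6ac231d, 8748edc, 896f66d, bd32184, f5ea9fe}.
Common ancestors: {56c9b69, 6ac231d, 8748edc, bd32184}.
Among these, 56c9b69 is not an ancestor of any other common ancestor — it is the merge base.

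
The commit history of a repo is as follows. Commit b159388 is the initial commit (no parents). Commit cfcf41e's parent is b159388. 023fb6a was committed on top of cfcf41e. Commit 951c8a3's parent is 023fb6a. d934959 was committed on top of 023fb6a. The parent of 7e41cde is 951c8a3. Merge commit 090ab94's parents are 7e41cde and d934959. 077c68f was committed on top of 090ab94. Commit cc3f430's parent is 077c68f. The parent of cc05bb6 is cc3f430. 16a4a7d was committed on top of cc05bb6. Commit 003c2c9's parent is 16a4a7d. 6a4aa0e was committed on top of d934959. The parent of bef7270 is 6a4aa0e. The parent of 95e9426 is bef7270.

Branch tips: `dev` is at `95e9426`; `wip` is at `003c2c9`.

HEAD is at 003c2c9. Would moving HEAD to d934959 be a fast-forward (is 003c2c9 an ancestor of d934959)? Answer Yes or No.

No

A fast-forward from 003c2c9 to d934959 is possible iff 003c2c9 is an ancestor of d934959.
Ancestors of d934959: {023fb6a, b159388, cfcf41e, d934959}.
003c2c9 is not among them, so fast-forward is not possible.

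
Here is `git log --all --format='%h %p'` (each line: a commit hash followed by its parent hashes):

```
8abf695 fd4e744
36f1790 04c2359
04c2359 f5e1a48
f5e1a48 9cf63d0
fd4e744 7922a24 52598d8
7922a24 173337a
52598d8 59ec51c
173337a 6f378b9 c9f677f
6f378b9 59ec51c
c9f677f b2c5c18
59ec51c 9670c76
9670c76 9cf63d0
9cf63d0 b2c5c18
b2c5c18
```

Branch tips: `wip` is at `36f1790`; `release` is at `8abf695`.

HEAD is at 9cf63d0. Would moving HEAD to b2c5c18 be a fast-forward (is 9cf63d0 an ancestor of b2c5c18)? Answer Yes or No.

No

A fast-forward from 9cf63d0 to b2c5c18 is possible iff 9cf63d0 is an ancestor of b2c5c18.
Ancestors of b2c5c18: {b2c5c18}.
9cf63d0 is not among them, so fast-forward is not possible.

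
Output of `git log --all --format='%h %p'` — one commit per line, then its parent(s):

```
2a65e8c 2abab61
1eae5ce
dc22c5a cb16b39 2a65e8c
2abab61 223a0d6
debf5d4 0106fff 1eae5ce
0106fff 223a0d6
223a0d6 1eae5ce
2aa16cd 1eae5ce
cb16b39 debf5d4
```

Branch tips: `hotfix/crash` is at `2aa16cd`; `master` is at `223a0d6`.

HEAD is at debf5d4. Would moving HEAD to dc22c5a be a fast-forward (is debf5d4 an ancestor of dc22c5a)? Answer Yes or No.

Yes

A fast-forward from debf5d4 to dc22c5a is possible iff debf5d4 is an ancestor of dc22c5a.
Ancestors of dc22c5a: {0106fff, 1eae5ce, 223a0d6, 2a65e8c, 2abab61, cb16b39, dc22c5a, debf5d4}.
debf5d4 is among them, so fast-forward is possible.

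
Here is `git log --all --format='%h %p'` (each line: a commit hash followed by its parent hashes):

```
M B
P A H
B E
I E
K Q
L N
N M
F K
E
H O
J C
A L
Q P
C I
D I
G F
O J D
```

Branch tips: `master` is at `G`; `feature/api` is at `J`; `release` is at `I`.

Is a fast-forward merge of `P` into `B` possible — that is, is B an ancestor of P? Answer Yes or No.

Yes

A fast-forward from B to P is possible iff B is an ancestor of P.
Ancestors of P: {A, B, C, D, E, H, I, J, L, M, N, O, P}.
B is among them, so fast-forward is possible.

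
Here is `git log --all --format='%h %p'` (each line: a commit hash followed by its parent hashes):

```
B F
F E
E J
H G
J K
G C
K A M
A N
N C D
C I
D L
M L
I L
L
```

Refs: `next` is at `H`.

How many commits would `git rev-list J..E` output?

Reachable from E: {A, C, D, E, I, J, K, L, M, N}.
Reachable from J: {A, C, D, I, J, K, L, M, N}.
In E's history but not J's: {E} — 1 commit.

1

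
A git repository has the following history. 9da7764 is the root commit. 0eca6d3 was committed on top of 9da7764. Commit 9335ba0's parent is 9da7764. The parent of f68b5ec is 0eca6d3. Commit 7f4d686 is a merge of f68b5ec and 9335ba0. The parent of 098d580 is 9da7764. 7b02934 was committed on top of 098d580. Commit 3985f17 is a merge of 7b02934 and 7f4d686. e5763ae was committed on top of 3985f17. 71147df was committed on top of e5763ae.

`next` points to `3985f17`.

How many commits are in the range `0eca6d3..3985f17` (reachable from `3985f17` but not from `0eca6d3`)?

Reachable from 3985f17: {098d580, 0eca6d3, 3985f17, 7b02934, 7f4d686, 9335ba0, 9da7764, f68b5ec}.
Reachable from 0eca6d3: {0eca6d3, 9da7764}.
In 3985f17's history but not 0eca6d3's: {098d580, 3985f17, 7b02934, 7f4d686, 9335ba0, f68b5ec} — 6 commits.

6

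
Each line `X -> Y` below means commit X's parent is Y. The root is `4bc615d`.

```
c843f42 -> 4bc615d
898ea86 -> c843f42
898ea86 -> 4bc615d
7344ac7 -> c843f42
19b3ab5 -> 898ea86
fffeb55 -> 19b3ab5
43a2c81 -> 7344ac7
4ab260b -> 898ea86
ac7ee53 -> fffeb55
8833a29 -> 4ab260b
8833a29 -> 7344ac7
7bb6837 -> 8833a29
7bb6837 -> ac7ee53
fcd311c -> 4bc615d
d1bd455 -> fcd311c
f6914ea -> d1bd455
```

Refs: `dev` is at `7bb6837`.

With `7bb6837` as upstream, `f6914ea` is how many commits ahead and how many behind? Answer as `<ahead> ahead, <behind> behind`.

3 ahead, 9 behind

Reachable from f6914ea: {4bc615d, d1bd455, f6914ea, fcd311c}.
Reachable from 7bb6837: {19b3ab5, 4ab260b, 4bc615d, 7344ac7, 7bb6837, 8833a29, 898ea86, ac7ee53, c843f42, fffeb55}.
Only in f6914ea's history (ahead): {d1bd455, f6914ea, fcd311c} — 3.
Only in 7bb6837's history (behind): {19b3ab5, 4ab260b, 7344ac7, 7bb6837, 8833a29, 898ea86, ac7ee53, c843f42, fffeb55} — 9.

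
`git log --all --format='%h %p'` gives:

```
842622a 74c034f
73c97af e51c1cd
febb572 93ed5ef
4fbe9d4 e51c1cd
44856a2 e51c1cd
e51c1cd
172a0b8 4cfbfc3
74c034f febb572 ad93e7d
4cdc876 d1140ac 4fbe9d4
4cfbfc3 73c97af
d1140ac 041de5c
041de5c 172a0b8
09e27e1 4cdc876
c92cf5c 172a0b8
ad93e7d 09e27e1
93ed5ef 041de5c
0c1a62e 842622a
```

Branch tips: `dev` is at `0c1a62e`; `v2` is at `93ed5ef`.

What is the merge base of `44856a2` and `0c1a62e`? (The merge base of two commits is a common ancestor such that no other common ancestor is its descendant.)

Ancestors of 44856a2: {44856a2, e51c1cd}.
Ancestors of 0c1a62e: {041de5c, 09e27e1, 0c1a62e, 172a0b8, 4cdc876, 4cfbfc3, 4fbe9d4, 73c97af, 74c034f, 842622a, 93ed5ef, ad93e7d, d1140ac, e51c1cd, febb572}.
Common ancestors: {e51c1cd}.
The only common ancestor is e51c1cd, so it is the merge base.

e51c1cd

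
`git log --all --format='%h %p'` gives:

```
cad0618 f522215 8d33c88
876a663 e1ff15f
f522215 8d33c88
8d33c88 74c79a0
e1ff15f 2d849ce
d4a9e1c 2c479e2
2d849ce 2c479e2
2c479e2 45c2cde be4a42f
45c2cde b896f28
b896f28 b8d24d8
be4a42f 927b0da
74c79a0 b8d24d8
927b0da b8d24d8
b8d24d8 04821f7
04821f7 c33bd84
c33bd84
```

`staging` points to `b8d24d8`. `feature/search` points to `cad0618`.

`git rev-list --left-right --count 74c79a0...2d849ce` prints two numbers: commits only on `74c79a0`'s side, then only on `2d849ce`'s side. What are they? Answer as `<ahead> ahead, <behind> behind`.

1 ahead, 6 behind

Reachable from 74c79a0: {04821f7, 74c79a0, b8d24d8, c33bd84}.
Reachable from 2d849ce: {04821f7, 2c479e2, 2d849ce, 45c2cde, 927b0da, b896f28, b8d24d8, be4a42f, c33bd84}.
Only in 74c79a0's history (ahead): {74c79a0} — 1.
Only in 2d849ce's history (behind): {2c479e2, 2d849ce, 45c2cde, 927b0da, b896f28, be4a42f} — 6.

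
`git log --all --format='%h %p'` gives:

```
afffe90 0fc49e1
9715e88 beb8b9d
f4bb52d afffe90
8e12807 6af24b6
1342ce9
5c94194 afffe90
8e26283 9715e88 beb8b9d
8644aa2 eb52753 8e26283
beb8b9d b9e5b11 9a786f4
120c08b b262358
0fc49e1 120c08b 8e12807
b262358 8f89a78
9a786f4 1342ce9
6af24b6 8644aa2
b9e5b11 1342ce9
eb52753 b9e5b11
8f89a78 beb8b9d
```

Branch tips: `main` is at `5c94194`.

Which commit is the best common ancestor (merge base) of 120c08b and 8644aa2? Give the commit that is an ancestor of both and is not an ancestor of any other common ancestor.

beb8b9d

Ancestors of 120c08b: {120c08b, 1342ce9, 8f89a78, 9a786f4, b262358, b9e5b11, beb8b9d}.
Ancestors of 8644aa2: {1342ce9, 8644aa2, 8e26283, 9715e88, 9a786f4, b9e5b11, beb8b9d, eb52753}.
Common ancestors: {1342ce9, 9a786f4, b9e5b11, beb8b9d}.
Among these, beb8b9d is not an ancestor of any other common ancestor — it is the merge base.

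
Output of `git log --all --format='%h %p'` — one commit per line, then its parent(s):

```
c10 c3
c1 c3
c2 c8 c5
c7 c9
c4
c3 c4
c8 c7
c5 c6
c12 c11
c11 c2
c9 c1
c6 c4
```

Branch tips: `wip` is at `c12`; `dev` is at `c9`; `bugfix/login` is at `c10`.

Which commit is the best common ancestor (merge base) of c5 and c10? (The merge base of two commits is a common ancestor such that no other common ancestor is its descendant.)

c4

Ancestors of c5: {c4, c5, c6}.
Ancestors of c10: {c10, c3, c4}.
Common ancestors: {c4}.
The only common ancestor is c4, so it is the merge base.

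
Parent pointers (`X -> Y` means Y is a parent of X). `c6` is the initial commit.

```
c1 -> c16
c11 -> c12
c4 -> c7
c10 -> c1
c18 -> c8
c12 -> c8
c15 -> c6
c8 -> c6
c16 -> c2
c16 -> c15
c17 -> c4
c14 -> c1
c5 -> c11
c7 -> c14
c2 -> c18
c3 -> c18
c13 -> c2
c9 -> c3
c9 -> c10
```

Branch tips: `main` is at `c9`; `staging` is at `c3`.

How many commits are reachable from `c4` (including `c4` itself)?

10

Walking parent pointers from c4: reachable set = {c1, c14, c15, c16, c18, c2, c4, c6, c7, c8}.
That is 10 commits.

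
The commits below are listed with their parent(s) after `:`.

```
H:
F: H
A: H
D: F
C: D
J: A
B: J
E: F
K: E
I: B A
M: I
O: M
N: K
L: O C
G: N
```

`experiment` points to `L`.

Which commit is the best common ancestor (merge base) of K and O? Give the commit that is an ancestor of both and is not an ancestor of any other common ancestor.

H

Ancestors of K: {E, F, H, K}.
Ancestors of O: {A, B, H, I, J, M, O}.
Common ancestors: {H}.
The only common ancestor is H, so it is the merge base.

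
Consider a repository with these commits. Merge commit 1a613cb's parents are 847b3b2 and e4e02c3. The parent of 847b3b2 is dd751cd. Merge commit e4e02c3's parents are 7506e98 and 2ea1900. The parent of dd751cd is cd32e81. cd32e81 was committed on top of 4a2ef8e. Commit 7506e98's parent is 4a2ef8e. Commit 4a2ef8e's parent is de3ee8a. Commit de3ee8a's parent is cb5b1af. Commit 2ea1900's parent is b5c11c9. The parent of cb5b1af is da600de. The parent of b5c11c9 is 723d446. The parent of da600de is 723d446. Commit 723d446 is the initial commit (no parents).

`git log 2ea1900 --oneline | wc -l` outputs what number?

Walking parent pointers from 2ea1900: reachable set = {2ea1900, 723d446, b5c11c9}.
That is 3 commits.

3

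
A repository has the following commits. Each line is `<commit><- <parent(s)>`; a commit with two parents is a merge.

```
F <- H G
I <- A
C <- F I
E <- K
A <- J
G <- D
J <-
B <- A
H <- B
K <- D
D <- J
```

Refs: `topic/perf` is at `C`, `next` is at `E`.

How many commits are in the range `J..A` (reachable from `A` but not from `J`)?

Reachable from A: {A, J}.
Reachable from J: {J}.
In A's history but not J's: {A} — 1 commit.

1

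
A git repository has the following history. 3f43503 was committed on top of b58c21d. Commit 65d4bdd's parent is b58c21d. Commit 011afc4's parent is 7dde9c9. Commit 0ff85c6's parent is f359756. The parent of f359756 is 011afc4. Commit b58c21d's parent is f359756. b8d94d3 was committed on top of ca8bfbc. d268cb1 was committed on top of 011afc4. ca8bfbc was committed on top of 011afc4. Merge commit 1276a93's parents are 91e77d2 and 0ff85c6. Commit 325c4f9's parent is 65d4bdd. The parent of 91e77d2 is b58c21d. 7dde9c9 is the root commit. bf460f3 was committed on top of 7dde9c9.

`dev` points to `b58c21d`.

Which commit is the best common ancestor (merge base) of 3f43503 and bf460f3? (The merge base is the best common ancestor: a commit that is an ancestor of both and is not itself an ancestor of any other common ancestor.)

7dde9c9

Ancestors of 3f43503: {011afc4, 3f43503, 7dde9c9, b58c21d, f359756}.
Ancestors of bf460f3: {7dde9c9, bf460f3}.
Common ancestors: {7dde9c9}.
The only common ancestor is 7dde9c9, so it is the merge base.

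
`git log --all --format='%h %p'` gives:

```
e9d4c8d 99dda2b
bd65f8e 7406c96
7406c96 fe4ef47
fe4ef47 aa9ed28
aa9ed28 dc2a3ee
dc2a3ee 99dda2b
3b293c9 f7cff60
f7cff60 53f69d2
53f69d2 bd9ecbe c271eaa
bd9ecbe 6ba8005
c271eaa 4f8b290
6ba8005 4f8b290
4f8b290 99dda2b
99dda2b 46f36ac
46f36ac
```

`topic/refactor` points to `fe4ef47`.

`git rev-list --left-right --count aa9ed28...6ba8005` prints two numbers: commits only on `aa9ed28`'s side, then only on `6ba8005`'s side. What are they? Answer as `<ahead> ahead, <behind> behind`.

Reachable from aa9ed28: {46f36ac, 99dda2b, aa9ed28, dc2a3ee}.
Reachable from 6ba8005: {46f36ac, 4f8b290, 6ba8005, 99dda2b}.
Only in aa9ed28's history (ahead): {aa9ed28, dc2a3ee} — 2.
Only in 6ba8005's history (behind): {4f8b290, 6ba8005} — 2.

2 ahead, 2 behind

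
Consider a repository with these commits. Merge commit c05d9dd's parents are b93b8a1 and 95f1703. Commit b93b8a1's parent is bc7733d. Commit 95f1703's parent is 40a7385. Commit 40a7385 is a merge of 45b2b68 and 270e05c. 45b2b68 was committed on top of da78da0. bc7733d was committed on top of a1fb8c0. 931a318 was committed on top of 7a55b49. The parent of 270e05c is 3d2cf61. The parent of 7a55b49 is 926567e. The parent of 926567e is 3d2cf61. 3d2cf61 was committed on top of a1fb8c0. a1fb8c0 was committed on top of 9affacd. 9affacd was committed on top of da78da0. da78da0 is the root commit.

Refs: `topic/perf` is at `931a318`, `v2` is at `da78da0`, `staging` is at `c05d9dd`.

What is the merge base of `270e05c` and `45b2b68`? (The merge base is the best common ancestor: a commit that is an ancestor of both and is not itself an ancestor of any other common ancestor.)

Ancestors of 270e05c: {270e05c, 3d2cf61, 9affacd, a1fb8c0, da78da0}.
Ancestors of 45b2b68: {45b2b68, da78da0}.
Common ancestors: {da78da0}.
The only common ancestor is da78da0, so it is the merge base.

da78da0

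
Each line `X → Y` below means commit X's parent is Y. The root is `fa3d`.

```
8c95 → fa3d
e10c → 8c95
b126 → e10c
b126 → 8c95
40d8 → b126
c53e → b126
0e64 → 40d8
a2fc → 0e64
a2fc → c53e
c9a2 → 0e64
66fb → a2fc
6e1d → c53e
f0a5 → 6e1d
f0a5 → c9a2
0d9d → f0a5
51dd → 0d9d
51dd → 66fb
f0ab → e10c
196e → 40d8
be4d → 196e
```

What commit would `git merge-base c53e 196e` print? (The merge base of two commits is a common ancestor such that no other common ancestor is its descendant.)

b126

Ancestors of c53e: {8c95, b126, c53e, e10c, fa3d}.
Ancestors of 196e: {196e, 40d8, 8c95, b126, e10c, fa3d}.
Common ancestors: {8c95, b126, e10c, fa3d}.
Among these, b126 is not an ancestor of any other common ancestor — it is the merge base.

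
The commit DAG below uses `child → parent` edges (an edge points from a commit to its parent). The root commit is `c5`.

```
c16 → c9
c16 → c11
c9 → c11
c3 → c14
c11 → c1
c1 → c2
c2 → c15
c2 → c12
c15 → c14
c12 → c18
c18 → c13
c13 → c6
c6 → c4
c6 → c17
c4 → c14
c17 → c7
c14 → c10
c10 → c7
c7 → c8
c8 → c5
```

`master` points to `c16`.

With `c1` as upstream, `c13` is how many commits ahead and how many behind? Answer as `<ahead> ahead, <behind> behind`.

0 ahead, 5 behind

Reachable from c13: {c10, c13, c14, c17, c4, c5, c6, c7, c8}.
Reachable from c1: {c1, c10, c12, c13, c14, c15, c17, c18, c2, c4, c5, c6, c7, c8}.
Only in c13's history (ahead): {} — 0.
Only in c1's history (behind): {c1, c12, c15, c18, c2} — 5.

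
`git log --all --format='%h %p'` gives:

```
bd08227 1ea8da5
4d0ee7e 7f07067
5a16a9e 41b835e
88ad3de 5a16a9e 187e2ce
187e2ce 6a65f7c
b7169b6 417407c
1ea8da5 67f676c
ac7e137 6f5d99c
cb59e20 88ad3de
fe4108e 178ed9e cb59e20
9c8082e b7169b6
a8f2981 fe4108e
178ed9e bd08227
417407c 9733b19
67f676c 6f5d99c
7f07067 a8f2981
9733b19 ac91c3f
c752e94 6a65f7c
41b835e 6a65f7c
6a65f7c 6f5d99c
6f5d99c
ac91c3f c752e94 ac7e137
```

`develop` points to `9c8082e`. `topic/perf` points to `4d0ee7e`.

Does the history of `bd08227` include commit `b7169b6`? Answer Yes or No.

Ancestors of bd08227: {1ea8da5, 67f676c, 6f5d99c, bd08227}.
b7169b6 is not in that set, so it is not an ancestor of bd08227.

No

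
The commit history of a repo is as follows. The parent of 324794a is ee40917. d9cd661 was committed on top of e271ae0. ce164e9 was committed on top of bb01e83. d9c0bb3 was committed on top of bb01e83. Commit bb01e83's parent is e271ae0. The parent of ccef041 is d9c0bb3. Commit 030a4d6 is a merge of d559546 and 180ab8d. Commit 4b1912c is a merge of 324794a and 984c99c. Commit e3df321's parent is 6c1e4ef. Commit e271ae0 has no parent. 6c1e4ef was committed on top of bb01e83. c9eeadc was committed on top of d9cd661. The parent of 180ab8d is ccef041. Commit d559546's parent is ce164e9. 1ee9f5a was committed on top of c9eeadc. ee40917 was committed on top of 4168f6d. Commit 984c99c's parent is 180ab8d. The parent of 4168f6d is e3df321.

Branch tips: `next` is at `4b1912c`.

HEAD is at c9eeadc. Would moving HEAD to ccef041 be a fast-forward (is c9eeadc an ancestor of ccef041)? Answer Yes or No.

No

A fast-forward from c9eeadc to ccef041 is possible iff c9eeadc is an ancestor of ccef041.
Ancestors of ccef041: {bb01e83, ccef041, d9c0bb3, e271ae0}.
c9eeadc is not among them, so fast-forward is not possible.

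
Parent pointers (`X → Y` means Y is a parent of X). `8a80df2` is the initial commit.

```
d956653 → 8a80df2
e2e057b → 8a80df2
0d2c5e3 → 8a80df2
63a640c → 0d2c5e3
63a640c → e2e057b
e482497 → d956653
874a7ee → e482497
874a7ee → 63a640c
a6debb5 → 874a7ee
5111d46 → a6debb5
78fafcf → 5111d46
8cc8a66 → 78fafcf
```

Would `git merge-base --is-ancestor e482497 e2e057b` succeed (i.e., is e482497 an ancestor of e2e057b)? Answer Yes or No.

No

Ancestors of e2e057b: {8a80df2, e2e057b}.
e482497 is not in that set, so it is not an ancestor of e2e057b.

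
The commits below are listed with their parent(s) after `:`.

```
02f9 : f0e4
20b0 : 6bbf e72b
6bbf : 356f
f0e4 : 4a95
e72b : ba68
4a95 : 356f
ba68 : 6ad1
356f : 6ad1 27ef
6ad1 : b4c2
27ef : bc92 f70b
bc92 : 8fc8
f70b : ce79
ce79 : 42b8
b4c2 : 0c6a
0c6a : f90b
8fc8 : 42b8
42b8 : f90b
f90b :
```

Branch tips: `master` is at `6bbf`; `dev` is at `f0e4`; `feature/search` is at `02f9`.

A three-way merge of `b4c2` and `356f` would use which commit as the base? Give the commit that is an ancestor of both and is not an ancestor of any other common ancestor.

Ancestors of b4c2: {0c6a, b4c2, f90b}.
Ancestors of 356f: {0c6a, 27ef, 356f, 42b8, 6ad1, 8fc8, b4c2, bc92, ce79, f70b, f90b}.
Common ancestors: {0c6a, b4c2, f90b}.
Among these, b4c2 is not an ancestor of any other common ancestor — it is the merge base.

b4c2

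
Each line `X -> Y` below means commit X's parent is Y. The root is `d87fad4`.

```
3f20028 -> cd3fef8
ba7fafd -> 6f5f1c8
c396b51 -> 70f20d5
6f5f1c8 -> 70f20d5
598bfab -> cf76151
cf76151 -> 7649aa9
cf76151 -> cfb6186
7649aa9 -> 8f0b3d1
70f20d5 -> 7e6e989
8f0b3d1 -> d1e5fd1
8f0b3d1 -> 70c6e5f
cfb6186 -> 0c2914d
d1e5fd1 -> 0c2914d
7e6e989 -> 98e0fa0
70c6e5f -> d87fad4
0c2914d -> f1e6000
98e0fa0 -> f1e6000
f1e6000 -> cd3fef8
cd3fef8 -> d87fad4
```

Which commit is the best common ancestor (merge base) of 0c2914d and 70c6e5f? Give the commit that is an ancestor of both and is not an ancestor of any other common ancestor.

Ancestors of 0c2914d: {0c2914d, cd3fef8, d87fad4, f1e6000}.
Ancestors of 70c6e5f: {70c6e5f, d87fad4}.
Common ancestors: {d87fad4}.
The only common ancestor is d87fad4, so it is the merge base.

d87fad4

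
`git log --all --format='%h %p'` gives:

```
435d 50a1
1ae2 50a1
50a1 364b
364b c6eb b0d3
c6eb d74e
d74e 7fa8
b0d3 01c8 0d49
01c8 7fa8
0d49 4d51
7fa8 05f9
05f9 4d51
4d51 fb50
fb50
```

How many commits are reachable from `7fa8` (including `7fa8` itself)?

4

Walking parent pointers from 7fa8: reachable set = {05f9, 4d51, 7fa8, fb50}.
That is 4 commits.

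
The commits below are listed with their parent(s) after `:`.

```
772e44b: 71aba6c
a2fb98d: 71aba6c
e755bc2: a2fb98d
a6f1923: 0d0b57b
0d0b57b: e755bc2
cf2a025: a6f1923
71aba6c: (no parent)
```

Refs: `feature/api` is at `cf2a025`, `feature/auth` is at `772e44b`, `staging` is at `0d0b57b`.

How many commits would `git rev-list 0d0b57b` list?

4

Walking parent pointers from 0d0b57b: reachable set = {0d0b57b, 71aba6c, a2fb98d, e755bc2}.
That is 4 commits.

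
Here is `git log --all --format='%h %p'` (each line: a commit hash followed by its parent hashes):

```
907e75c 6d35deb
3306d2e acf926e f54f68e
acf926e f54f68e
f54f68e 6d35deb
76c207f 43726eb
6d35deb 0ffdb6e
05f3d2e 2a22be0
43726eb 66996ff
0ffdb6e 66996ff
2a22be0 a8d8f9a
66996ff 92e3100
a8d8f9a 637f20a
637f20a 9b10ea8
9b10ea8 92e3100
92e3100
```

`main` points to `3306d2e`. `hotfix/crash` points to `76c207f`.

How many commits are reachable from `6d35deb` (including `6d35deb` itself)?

4

Walking parent pointers from 6d35deb: reachable set = {0ffdb6e, 66996ff, 6d35deb, 92e3100}.
That is 4 commits.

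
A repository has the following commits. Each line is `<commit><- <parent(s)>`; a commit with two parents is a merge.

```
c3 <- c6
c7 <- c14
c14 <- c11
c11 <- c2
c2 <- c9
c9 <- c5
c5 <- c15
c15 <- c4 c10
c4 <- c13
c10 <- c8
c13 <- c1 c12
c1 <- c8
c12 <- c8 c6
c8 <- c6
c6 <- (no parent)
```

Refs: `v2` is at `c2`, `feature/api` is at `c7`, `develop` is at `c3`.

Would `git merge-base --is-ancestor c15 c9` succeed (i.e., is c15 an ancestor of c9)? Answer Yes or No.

Yes

Ancestors of c9 (commits reachable by following parents): {c1, c10, c12, c13, c15, c4, c5, c6, c8, c9}.
c15 is in that set, so it is an ancestor of c9.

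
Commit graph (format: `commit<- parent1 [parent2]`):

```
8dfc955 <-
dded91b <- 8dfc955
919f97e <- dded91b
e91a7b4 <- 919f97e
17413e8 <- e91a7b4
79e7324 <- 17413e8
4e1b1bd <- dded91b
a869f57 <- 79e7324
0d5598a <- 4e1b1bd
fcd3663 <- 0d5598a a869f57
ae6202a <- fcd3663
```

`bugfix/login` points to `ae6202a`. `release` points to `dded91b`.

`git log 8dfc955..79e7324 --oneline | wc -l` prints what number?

5

Reachable from 79e7324: {17413e8, 79e7324, 8dfc955, 919f97e, dded91b, e91a7b4}.
Reachable from 8dfc955: {8dfc955}.
In 79e7324's history but not 8dfc955's: {17413e8, 79e7324, 919f97e, dded91b, e91a7b4} — 5 commits.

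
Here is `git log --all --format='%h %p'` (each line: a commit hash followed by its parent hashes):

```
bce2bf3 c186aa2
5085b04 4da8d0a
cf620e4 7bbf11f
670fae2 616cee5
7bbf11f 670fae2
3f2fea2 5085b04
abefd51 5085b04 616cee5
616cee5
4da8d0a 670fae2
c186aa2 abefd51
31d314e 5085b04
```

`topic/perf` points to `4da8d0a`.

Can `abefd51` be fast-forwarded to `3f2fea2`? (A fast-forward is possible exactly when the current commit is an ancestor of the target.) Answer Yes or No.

No

A fast-forward from abefd51 to 3f2fea2 is possible iff abefd51 is an ancestor of 3f2fea2.
Ancestors of 3f2fea2: {3f2fea2, 4da8d0a, 5085b04, 616cee5, 670fae2}.
abefd51 is not among them, so fast-forward is not possible.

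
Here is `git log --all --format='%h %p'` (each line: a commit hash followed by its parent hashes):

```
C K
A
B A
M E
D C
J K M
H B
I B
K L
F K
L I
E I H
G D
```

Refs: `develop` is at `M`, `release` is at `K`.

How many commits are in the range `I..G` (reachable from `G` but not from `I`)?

Reachable from G: {A, B, C, D, G, I, K, L}.
Reachable from I: {A, B, I}.
In G's history but not I's: {C, D, G, K, L} — 5 commits.

5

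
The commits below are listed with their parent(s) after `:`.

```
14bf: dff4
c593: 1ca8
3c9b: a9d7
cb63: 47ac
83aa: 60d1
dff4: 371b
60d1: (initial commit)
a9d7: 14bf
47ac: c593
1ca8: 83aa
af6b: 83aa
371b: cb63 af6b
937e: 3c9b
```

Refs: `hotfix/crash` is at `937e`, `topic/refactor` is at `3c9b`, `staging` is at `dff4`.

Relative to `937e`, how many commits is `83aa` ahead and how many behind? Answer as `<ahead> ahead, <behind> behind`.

0 ahead, 11 behind

Reachable from 83aa: {60d1, 83aa}.
Reachable from 937e: {14bf, 1ca8, 371b, 3c9b, 47ac, 60d1, 83aa, 937e, a9d7, af6b, c593, cb63, dff4}.
Only in 83aa's history (ahead): {} — 0.
Only in 937e's history (behind): {14bf, 1ca8, 371b, 3c9b, 47ac, 937e, a9d7, af6b, c593, cb63, dff4} — 11.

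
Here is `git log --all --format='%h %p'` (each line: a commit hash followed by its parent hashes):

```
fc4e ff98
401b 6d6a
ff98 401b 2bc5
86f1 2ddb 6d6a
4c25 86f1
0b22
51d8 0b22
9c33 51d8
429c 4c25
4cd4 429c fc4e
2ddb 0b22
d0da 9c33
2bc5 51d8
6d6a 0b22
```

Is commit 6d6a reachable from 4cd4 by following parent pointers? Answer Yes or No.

Yes

Ancestors of 4cd4 (commits reachable by following parents): {0b22, 2bc5, 2ddb, 401b, 429c, 4c25, 4cd4, 51d8, 6d6a, 86f1, fc4e, ff98}.
6d6a is in that set, so it is an ancestor of 4cd4.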